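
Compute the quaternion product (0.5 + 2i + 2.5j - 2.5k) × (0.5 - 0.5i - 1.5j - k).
2.5 - 5.5i + 3.75j - 3.5k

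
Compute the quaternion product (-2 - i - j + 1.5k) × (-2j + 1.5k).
-4.25 + 1.5i + 5.5j - k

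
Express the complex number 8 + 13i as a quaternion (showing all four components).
8 + 13i + 0j + 0k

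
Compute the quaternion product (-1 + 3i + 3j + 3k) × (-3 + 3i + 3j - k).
-12 - 24i - 8k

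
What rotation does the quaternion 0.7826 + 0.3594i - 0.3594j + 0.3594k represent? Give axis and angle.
axis = (√3/3, -√3/3, √3/3), θ = 77°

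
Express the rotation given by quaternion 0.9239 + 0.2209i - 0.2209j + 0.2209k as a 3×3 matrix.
[[0.8048, -0.5058, -0.3106], [0.3106, 0.8048, -0.5058], [0.5058, 0.3106, 0.8048]]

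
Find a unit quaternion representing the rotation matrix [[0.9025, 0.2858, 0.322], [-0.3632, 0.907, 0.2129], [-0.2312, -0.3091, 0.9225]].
0.9659 - 0.1351i + 0.1432j - 0.168k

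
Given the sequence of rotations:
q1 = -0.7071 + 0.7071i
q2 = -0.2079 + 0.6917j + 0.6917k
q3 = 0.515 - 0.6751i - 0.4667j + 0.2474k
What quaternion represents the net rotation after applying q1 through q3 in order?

q2 · q1 = 0.147 - 0.147i - 0.9782k
q3 · q2 · q1 = 0.2185 + 0.2816i - 0.7654j - 0.536k
0.2185 + 0.2816i - 0.7654j - 0.536k


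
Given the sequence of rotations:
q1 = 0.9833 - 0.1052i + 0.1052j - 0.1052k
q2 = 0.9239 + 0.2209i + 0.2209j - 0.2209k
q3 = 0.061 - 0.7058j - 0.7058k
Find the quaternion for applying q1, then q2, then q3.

q2 · q1 = 0.8852 + 0.12i + 0.3609j - 0.2679k
q3 · q2 · q1 = 0.1196 + 0.4511i - 0.6875j - 0.5564k
0.1196 + 0.4511i - 0.6875j - 0.5564k


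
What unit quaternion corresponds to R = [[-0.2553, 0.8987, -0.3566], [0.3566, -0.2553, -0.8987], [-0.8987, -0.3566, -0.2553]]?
-0.2419 - 0.5602i - 0.5602j + 0.5602k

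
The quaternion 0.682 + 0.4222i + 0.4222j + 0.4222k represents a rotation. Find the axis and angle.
axis = (√3/3, √3/3, √3/3), θ = 94°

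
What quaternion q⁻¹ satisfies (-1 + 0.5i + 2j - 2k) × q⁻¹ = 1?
-0.1081 - 0.0541i - 0.2162j + 0.2162k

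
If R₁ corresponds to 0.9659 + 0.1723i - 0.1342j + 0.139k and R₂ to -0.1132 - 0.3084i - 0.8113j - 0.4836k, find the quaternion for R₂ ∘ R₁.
-0.0979 - 0.4951i - 0.8089j - 0.3017k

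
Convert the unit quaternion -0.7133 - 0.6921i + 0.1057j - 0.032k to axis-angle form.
axis = (-0.9875, 0.1508, -0.0457), θ = 271°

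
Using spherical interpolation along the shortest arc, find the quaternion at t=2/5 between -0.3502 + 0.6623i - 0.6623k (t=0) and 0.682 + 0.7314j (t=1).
-0.6143 + 0.4882i - 0.382j - 0.4882k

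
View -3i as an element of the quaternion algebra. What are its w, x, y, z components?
0 - 3i + 0j + 0k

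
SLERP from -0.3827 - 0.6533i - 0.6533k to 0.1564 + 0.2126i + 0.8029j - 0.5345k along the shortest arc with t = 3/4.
0.0038 - 0.0416i + 0.7104j - 0.7026k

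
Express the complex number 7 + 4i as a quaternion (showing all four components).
7 + 4i + 0j + 0k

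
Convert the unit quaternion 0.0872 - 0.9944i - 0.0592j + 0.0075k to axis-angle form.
axis = (-0.9982, -0.0594, 0.0075), θ = 170°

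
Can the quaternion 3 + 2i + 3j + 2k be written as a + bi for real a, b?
No. The quaternion 3 + 2i + 3j + 2k has j-coefficient y = 3 and k-coefficient z = 2, not both zero, so it does not lie in the complex subalgebra spanned by 1 and i.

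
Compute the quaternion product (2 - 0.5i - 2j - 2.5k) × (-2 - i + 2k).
0.5 - 5i + 7.5j + 7k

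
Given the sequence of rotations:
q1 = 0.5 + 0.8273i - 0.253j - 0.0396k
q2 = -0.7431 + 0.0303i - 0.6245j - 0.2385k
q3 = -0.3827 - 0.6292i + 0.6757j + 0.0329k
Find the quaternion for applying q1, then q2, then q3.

q2 · q1 = -0.5641 - 0.6352i - 0.3204j + 0.4192k
q3 · q2 · q1 = 0.0189 + 0.8918i - 0.0157j + 0.4518k
0.0189 + 0.8918i - 0.0157j + 0.4518k


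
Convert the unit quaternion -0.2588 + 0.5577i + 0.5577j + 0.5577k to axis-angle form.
axis = (√3/3, √3/3, √3/3), θ = 7π/6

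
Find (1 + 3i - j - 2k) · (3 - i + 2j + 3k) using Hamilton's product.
14 + 9i - 8j + 2k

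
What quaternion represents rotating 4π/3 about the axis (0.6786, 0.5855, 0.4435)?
-0.5 + 0.5877i + 0.5071j + 0.3841k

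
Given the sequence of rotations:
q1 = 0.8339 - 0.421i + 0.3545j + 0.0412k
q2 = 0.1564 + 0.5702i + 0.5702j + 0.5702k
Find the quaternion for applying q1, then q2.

q2 · q1 = 0.1448 + 0.231i + 0.2674j + 0.9241k
0.1448 + 0.231i + 0.2674j + 0.9241k


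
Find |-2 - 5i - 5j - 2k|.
√58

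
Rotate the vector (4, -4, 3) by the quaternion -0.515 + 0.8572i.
(4, 4.527, 2.123)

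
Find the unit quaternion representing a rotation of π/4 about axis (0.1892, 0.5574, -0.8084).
0.9239 + 0.0724i + 0.2133j - 0.3094k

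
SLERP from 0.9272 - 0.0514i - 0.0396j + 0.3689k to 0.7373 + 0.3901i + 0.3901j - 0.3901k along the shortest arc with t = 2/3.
0.9122 + 0.269i + 0.2736j - 0.1438k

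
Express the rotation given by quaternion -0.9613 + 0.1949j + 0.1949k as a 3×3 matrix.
[[0.8481, 0.3747, -0.3747], [-0.3747, 0.924, 0.076], [0.3747, 0.076, 0.924]]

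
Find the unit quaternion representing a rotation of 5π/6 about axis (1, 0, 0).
0.2588 + 0.9659i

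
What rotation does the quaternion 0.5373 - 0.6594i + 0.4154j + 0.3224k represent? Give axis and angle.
axis = (-0.7818, 0.4925, 0.3823), θ = 115°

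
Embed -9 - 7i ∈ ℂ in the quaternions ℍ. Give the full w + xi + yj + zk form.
-9 - 7i + 0j + 0k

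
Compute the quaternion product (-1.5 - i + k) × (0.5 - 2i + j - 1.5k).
-1.25 + 1.5i - 5j + 1.75k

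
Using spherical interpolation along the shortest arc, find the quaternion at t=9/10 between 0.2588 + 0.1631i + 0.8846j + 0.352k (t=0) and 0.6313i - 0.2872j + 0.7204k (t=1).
0.0381 + 0.639i - 0.1497j + 0.7536k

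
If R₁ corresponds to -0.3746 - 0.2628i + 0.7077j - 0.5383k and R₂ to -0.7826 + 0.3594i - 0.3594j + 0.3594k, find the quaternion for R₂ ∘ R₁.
0.8354 + 0.0102i - 0.3202j + 0.4465k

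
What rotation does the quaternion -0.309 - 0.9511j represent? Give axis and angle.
axis = (0, -1, 0), θ = 216°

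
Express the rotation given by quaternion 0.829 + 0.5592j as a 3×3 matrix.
[[0.3746, 0, 0.9272], [0, 1, 0], [-0.9272, 0, 0.3746]]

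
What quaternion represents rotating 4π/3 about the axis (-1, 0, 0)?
-0.5 - 0.866i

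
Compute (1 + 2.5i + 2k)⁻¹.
0.0889 - 0.2222i - 0.1778k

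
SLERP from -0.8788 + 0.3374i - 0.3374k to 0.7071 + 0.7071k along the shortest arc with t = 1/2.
-0.8223 + 0.1749i - 0.5416k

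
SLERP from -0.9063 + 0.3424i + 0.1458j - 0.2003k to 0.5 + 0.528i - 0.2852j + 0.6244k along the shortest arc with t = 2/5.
-0.8665 - 0.0172i + 0.2378j - 0.4385k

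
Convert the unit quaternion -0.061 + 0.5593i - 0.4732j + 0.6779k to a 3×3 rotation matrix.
[[-0.3669, -0.4466, 0.816], [-0.612, -0.5447, -0.5733], [0.7006, -0.7098, -0.0735]]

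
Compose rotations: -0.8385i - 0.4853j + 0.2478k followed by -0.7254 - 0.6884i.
-0.5772 + 0.6082i + 0.5226j + 0.1543k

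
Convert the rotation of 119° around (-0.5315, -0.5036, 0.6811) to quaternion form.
0.5075 - 0.458i - 0.4339j + 0.5869k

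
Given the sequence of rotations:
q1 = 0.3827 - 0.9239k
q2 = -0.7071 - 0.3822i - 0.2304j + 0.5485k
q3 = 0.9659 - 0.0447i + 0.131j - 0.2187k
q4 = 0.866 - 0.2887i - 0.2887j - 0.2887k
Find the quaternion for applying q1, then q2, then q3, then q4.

q2 · q1 = 0.2362 + 0.0666i - 0.4413j + 0.8632k
q3 · q2 · q1 = 0.4777 + 0.0703i - 0.3713j + 0.7931k
q4 · q3 · q2 · q1 = 0.5558 - 0.4132i - 0.2508j + 0.6764k
0.5558 - 0.4132i - 0.2508j + 0.6764k


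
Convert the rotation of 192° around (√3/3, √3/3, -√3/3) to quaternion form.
-0.1045 + 0.5742i + 0.5742j - 0.5742k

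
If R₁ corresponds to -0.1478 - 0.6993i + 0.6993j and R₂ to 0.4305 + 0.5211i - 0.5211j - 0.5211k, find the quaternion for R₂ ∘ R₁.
0.6652 - 0.0137i + 0.7425j + 0.077k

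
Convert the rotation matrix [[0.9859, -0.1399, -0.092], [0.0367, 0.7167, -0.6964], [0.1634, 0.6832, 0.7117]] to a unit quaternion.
0.9239 + 0.3733i - 0.0691j + 0.0478k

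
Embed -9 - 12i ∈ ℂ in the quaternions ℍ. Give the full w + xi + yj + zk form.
-9 - 12i + 0j + 0k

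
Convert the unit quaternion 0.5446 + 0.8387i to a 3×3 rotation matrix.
[[1, 0, 0], [0, -0.4068, -0.9135], [0, 0.9135, -0.4068]]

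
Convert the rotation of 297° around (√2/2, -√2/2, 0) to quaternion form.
-0.8526 + 0.3695i - 0.3695j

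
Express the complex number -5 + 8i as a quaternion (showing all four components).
-5 + 8i + 0j + 0k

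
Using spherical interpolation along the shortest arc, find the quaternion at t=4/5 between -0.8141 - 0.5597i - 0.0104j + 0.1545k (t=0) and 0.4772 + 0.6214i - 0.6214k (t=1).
-0.5621 - 0.6261i - 0.0022j + 0.5404k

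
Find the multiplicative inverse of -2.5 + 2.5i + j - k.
-0.1724 - 0.1724i - 0.069j + 0.069k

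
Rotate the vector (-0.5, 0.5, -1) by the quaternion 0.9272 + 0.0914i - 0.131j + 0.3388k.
(-0.513, 0.333, -1.061)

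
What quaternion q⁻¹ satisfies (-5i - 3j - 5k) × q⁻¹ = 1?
0.0847i + 0.0508j + 0.0847k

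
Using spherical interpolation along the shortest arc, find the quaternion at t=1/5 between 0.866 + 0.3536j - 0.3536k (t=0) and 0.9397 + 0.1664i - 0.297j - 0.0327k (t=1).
0.9254 + 0.0366i + 0.228j - 0.3006k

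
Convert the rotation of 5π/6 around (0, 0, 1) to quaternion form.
0.2588 + 0.9659k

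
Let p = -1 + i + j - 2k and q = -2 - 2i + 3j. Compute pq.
1 + 6i - j + 9k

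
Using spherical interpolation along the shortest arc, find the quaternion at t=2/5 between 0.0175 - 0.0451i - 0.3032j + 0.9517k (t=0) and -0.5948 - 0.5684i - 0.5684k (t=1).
0.2885 + 0.2341i - 0.2043j + 0.9057k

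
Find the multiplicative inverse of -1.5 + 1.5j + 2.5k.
-0.1395 - 0.1395j - 0.2326k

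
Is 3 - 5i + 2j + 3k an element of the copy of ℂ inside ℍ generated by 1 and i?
No. The quaternion 3 - 5i + 2j + 3k has j-coefficient y = 2 and k-coefficient z = 3, not both zero, so it does not lie in the complex subalgebra spanned by 1 and i.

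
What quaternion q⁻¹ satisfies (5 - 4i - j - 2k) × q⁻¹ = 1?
0.1087 + 0.087i + 0.0217j + 0.0435k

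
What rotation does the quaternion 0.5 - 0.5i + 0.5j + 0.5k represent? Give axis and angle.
axis = (-√3/3, √3/3, √3/3), θ = 2π/3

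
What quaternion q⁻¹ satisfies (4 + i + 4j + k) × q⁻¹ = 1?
0.1176 - 0.0294i - 0.1176j - 0.0294k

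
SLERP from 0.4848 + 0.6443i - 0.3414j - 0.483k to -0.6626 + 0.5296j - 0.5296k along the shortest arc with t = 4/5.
0.7263 + 0.1737i - 0.5681j + 0.3458k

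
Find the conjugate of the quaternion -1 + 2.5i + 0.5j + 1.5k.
-1 - 2.5i - 0.5j - 1.5k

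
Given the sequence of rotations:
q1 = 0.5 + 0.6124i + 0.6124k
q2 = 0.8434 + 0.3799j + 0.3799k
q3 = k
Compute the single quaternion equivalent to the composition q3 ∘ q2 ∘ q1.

q2 · q1 = 0.189 + 0.7491i + 0.4226j + 0.4738k
q3 · q2 · q1 = -0.4738 - 0.4226i + 0.7491j + 0.189k
-0.4738 - 0.4226i + 0.7491j + 0.189k


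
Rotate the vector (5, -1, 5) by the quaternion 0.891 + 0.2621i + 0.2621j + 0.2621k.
(6.978, 0.649, 1.373)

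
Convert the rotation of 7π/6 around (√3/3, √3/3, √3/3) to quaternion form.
-0.2588 + 0.5577i + 0.5577j + 0.5577k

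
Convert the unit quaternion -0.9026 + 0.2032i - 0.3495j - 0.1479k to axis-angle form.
axis = (0.472, -0.8119, -0.3436), θ = 309°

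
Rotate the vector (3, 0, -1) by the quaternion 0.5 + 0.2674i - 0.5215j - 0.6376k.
(-0.208, -3.147, 0.228)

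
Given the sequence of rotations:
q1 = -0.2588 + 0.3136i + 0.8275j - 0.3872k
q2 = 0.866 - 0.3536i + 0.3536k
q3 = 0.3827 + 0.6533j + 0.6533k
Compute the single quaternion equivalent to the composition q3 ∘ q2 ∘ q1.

q2 · q1 = 0.0237 + 0.0705i + 0.6906j - 0.7194k
q3 · q2 · q1 = 0.0279 - 0.8942i + 0.3258j - 0.3059k
0.0279 - 0.8942i + 0.3258j - 0.3059k


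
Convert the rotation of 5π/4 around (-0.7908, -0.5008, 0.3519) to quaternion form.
-0.3827 - 0.7306i - 0.4627j + 0.3251k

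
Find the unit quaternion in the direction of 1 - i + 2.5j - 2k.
0.2857 - 0.2857i + 0.7143j - 0.5714k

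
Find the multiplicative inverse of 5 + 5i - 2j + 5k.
0.0633 - 0.0633i + 0.0253j - 0.0633k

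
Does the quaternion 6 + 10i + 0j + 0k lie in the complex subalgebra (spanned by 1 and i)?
Yes. The quaternion 6 + 10i has j- and k-coefficients y = z = 0, so it lies in the complex subalgebra spanned by 1 and i.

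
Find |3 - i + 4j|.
√26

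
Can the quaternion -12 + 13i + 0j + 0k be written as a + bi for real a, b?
Yes. The quaternion -12 + 13i has j- and k-coefficients y = z = 0, so it lies in the complex subalgebra spanned by 1 and i.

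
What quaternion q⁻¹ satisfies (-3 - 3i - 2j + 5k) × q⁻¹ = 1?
-0.0638 + 0.0638i + 0.0426j - 0.1064k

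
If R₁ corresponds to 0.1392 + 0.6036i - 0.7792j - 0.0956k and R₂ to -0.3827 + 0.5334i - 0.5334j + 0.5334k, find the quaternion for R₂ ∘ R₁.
-0.7399 + 0.3099i + 0.5969j + 0.0172k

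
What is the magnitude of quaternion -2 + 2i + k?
3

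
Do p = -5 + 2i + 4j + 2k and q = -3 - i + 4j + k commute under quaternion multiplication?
No: pq = -1 - 5i - 36j + k ≠ -1 + 3i - 28j - 23k = qp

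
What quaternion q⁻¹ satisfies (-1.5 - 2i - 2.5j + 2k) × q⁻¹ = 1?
-0.0909 + 0.1212i + 0.1515j - 0.1212k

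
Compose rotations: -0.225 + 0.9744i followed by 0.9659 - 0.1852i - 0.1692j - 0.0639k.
-0.0369 + 0.9828i - 0.0242j + 0.1792k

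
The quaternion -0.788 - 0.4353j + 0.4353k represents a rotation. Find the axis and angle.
axis = (0, -√2/2, √2/2), θ = 284°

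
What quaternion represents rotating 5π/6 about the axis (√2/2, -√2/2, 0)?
0.2588 + 0.683i - 0.683j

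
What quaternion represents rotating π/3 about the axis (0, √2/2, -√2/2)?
0.866 + 0.3536j - 0.3536k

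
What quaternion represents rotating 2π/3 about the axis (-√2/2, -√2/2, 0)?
0.5 - 0.6124i - 0.6124j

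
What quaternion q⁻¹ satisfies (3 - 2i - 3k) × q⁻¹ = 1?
0.1364 + 0.0909i + 0.1364k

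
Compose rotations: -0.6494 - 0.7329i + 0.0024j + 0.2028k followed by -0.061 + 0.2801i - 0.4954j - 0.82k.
0.4124 - 0.2357i + 0.8657j + 0.1577k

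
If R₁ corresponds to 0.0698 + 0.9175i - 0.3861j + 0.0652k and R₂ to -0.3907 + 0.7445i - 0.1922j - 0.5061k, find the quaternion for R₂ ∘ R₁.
-0.7516 - 0.5144i - 0.3755j - 0.1719k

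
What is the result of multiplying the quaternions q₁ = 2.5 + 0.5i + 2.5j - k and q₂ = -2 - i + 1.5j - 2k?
-10.25 - 7i + 0.75j + 0.25k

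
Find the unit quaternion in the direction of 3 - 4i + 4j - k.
0.4629 - 0.6172i + 0.6172j - 0.1543k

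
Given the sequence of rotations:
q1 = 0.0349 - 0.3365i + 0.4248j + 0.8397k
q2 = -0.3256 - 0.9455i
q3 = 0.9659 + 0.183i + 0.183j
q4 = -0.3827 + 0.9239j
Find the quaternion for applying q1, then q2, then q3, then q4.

q2 · q1 = -0.3295 + 0.0766i + 0.6556j - 0.6751k
q3 · q2 · q1 = -0.4523 - 0.1099i + 0.6965j - 0.5461k
q4 · q3 · q2 · q1 = -0.4704 - 0.4625i - 0.6844j + 0.3105k
-0.4704 - 0.4625i - 0.6844j + 0.3105k


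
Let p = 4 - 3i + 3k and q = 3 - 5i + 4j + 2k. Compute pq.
-9 - 41i + 7j + 5k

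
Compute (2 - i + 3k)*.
2 + i - 3k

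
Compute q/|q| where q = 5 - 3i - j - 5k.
0.6455 - 0.3873i - 0.1291j - 0.6455k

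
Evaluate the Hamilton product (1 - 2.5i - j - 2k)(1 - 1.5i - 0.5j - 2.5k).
-8.25 - 2.5i - 4.75j - 4.75k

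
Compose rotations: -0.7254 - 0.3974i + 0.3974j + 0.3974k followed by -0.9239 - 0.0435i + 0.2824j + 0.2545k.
0.4395 + 0.4098i - 0.6559j - 0.4568k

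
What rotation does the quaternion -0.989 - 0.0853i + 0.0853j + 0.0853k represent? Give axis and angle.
axis = (-√3/3, √3/3, √3/3), θ = 343°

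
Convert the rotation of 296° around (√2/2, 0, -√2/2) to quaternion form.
-0.848 + 0.3747i - 0.3747k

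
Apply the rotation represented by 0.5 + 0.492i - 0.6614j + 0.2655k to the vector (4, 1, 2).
(-1.78, -2.853, 3.113)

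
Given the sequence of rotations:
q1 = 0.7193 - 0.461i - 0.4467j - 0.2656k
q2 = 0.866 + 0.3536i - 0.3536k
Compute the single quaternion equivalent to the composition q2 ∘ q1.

q2 · q1 = 0.692 - 0.3028i - 0.1299j - 0.6423k
0.692 - 0.3028i - 0.1299j - 0.6423k


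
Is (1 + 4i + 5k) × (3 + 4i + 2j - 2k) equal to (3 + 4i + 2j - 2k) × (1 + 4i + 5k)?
No: pq = -3 + 6i + 30j + 21k ≠ -3 + 26i - 26j + 5k = qp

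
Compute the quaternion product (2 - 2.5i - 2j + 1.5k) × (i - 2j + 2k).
-4.5 + i + 2.5j + 11k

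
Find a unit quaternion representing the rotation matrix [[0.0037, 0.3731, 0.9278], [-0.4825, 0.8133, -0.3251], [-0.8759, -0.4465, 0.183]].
0.7071 - 0.0429i + 0.6377j - 0.3025k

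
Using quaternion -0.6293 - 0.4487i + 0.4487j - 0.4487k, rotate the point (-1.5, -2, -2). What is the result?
(1.967, 1.302, -2.165)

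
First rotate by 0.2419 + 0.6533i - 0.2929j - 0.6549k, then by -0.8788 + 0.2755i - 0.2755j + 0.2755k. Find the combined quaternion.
-0.2928 - 0.2464i + 0.5512j + 0.7415k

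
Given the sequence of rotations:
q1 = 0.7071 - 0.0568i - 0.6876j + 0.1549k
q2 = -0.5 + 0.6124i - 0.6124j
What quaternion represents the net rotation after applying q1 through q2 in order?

q2 · q1 = -0.7399 + 0.3666i - 0.1841j - 0.5333k
-0.7399 + 0.3666i - 0.1841j - 0.5333k


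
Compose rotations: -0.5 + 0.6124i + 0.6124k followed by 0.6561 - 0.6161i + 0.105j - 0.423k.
0.3083 + 0.7741i + 0.0658j + 0.549k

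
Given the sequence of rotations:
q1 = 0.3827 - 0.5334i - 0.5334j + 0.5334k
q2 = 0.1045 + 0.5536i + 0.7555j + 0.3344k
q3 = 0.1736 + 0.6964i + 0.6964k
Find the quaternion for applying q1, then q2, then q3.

q2 · q1 = 0.5599 + 0.7375i - 0.2403j + 0.2914k
q3 · q2 · q1 = -0.6193 + 0.6853i + 0.2689j + 0.2732k
-0.6193 + 0.6853i + 0.2689j + 0.2732k


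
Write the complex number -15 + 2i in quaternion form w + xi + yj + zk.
-15 + 2i + 0j + 0k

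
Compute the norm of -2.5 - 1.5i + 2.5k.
3.841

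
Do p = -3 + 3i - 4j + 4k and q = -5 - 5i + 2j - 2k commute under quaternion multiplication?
No: pq = 46 - 28k ≠ 46 + 28j = qp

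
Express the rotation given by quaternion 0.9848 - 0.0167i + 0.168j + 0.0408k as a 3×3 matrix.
[[0.9402, -0.086, 0.3295], [0.0747, 0.9961, 0.0466], [-0.3323, -0.0192, 0.943]]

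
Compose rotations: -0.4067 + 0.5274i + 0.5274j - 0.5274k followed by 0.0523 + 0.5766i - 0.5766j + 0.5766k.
0.2828 - 0.2069i + 0.8703j + 0.3461k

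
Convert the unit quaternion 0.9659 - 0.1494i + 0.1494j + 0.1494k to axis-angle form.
axis = (-√3/3, √3/3, √3/3), θ = π/6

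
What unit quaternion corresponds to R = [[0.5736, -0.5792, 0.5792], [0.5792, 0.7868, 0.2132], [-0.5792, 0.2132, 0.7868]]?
0.887 + 0.3265j + 0.3265k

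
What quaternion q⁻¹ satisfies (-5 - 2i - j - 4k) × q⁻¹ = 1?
-0.1087 + 0.0435i + 0.0217j + 0.087k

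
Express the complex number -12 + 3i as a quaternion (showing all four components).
-12 + 3i + 0j + 0k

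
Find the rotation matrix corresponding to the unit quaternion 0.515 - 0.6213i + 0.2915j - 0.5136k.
[[0.3025, 0.1668, 0.9384], [-0.8912, -0.2996, 0.3405], [0.338, -0.9394, 0.058]]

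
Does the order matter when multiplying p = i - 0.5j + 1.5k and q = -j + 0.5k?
Yes: pq = -1.25 + 1.25i - 0.5j - k ≠ -1.25 - 1.25i + 0.5j + k = qp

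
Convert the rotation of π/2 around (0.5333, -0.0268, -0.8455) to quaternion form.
0.7071 + 0.3771i - 0.019j - 0.5979k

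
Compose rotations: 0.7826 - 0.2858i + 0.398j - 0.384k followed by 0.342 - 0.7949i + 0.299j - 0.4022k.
-0.233 - 0.6746i + 0.1798j - 0.677k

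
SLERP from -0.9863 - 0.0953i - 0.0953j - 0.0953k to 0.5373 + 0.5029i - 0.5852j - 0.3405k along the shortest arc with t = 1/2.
-0.8827 - 0.3466i + 0.2838j + 0.1421k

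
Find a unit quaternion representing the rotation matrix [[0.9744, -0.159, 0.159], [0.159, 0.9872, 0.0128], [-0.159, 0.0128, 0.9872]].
0.9936 + 0.08j + 0.08k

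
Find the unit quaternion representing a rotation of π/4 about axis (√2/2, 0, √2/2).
0.9239 + 0.2706i + 0.2706k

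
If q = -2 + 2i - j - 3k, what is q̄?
-2 - 2i + j + 3k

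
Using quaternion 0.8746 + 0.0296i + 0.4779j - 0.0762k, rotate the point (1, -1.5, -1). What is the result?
(-0.542, -1.46, -1.35)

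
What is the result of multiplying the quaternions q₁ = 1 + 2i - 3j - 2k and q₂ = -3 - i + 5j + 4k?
22 - 9i + 8j + 17k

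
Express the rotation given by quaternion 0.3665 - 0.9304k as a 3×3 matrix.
[[-0.7313, 0.682, 0], [-0.682, -0.7313, 0], [0, 0, 1]]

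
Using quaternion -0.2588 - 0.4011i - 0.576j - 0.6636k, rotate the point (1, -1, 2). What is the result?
(0.998, 2.122, -0.709)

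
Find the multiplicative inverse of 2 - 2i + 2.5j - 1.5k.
0.1212 + 0.1212i - 0.1515j + 0.0909k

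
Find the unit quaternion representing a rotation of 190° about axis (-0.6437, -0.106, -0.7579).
-0.0872 - 0.6413i - 0.1056j - 0.755k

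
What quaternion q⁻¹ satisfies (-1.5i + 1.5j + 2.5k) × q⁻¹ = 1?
0.1395i - 0.1395j - 0.2326k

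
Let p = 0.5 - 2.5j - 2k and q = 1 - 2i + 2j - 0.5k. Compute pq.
4.5 + 4.25i + 2.5j - 7.25k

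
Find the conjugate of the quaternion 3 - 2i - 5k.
3 + 2i + 5k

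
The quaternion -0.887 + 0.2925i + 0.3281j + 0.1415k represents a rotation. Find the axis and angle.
axis = (0.6334, 0.7105, 0.3064), θ = 305°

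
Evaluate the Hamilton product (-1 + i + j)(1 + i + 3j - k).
-5 - i - j + 3k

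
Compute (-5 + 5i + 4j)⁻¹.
-0.0758 - 0.0758i - 0.0606j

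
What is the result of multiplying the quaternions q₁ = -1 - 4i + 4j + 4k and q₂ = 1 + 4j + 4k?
-33 - 4i + 16j - 16k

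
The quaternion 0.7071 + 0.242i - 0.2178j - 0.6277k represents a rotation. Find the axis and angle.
axis = (0.3422, -0.308, -0.8877), θ = π/2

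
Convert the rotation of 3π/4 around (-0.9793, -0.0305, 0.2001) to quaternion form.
0.3827 - 0.9048i - 0.0282j + 0.1849k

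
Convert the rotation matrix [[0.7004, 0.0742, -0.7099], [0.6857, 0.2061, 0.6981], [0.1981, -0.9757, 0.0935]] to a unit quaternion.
0.7071 - 0.5918i - 0.321j + 0.2162k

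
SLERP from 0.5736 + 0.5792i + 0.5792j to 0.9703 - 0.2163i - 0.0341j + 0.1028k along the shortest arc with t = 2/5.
0.871 + 0.2985i + 0.387j + 0.0499k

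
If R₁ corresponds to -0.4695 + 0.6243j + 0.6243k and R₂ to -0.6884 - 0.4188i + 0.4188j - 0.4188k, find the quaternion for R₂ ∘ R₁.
0.3232 + 0.7195i - 0.3649j - 0.4946k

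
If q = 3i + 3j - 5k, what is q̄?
-3i - 3j + 5k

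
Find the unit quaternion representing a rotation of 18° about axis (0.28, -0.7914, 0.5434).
0.9877 + 0.0438i - 0.1238j + 0.085k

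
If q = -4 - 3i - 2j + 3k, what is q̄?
-4 + 3i + 2j - 3k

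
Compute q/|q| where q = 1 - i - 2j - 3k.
0.2582 - 0.2582i - 0.5164j - 0.7746k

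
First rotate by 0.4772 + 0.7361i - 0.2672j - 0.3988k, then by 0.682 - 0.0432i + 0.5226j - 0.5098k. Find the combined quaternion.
0.2936 + 0.1368i - 0.3253j - 0.8884k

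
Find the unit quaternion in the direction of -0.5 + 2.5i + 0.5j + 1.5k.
-0.1667 + 0.8333i + 0.1667j + 0.5k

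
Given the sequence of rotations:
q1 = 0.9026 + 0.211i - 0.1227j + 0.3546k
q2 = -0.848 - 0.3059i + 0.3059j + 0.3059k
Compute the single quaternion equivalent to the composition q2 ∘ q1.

q2 · q1 = -0.7718 - 0.309i + 0.5532j - 0.0516k
-0.7718 - 0.309i + 0.5532j - 0.0516k


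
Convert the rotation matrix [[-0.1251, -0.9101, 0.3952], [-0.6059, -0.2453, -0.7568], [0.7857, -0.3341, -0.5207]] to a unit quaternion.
0.165 + 0.6405i - 0.5917j + 0.4609k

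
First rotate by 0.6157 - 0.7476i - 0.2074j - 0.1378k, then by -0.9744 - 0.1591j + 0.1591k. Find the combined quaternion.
-0.611 + 0.7834i - 0.0148j + 0.1133k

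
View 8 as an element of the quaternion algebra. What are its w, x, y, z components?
8 + 0i + 0j + 0k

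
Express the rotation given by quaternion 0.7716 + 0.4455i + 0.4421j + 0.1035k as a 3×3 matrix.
[[0.5877, 0.2342, 0.7745], [0.5536, 0.5816, -0.596], [-0.59, 0.779, 0.2122]]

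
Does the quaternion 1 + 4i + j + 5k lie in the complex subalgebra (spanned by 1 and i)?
No. The quaternion 1 + 4i + j + 5k has j-coefficient y = 1 and k-coefficient z = 5, not both zero, so it does not lie in the complex subalgebra spanned by 1 and i.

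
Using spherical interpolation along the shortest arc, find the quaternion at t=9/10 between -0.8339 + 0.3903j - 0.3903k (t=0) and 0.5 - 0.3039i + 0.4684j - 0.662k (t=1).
0.3637 - 0.2991i + 0.5212j - 0.7118k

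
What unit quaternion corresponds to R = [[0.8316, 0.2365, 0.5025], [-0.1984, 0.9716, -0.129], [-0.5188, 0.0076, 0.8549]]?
0.9563 + 0.0357i + 0.267j - 0.1137k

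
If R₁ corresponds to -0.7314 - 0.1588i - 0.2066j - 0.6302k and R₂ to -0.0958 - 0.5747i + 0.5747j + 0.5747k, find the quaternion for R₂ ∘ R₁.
0.4597 + 0.1921i - 0.854j - 0.15k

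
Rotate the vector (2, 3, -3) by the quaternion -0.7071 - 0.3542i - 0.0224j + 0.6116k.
(4.349, -0.11, -1.754)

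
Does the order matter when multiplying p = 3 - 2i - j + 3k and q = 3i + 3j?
Yes: pq = 9 + 18j - 3k ≠ 9 + 18i + 3k = qp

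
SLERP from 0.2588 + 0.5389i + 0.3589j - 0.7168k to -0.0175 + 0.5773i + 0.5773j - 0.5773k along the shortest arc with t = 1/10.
0.2322 + 0.5464i + 0.3837j - 0.7073k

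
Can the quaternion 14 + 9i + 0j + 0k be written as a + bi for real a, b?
Yes. The quaternion 14 + 9i has j- and k-coefficients y = z = 0, so it lies in the complex subalgebra spanned by 1 and i.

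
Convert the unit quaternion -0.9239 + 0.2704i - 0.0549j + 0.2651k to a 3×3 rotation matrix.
[[0.8534, 0.4602, 0.2448], [-0.5195, 0.7132, 0.4705], [0.0419, -0.5288, 0.8477]]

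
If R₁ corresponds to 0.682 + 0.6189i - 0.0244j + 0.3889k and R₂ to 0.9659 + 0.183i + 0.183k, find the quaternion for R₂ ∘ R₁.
0.4743 + 0.7271i + 0.0185j + 0.496k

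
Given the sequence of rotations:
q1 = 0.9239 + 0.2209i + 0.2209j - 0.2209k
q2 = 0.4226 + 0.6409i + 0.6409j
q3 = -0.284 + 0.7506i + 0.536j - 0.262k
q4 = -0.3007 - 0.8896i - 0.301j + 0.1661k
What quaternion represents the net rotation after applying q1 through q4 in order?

q2 · q1 = 0.1073 + 0.5439i + 0.8271j - 0.0934k
q3 · q2 · q1 = -0.9065 + 0.0927i - 0.2498j + 0.3277k
q4 · q3 · q2 · q1 = 0.2254 + 0.7214i + 0.6549j + 0.001k
0.2254 + 0.7214i + 0.6549j + 0.001k


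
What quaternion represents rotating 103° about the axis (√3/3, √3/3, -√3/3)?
0.6225 + 0.4518i + 0.4518j - 0.4518k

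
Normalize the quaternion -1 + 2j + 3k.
-0.2673 + 0.5345j + 0.8018k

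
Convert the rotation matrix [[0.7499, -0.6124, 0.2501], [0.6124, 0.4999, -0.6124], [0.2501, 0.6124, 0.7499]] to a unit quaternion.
0.866 + 0.3536i + 0.3536k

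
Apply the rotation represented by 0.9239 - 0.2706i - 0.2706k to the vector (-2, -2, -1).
(-2.854, -0.914, -0.146)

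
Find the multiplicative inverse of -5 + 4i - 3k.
-0.1 - 0.08i + 0.06k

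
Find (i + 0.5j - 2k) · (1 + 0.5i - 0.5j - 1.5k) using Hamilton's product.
-3.25 - 0.75i + j - 2.75k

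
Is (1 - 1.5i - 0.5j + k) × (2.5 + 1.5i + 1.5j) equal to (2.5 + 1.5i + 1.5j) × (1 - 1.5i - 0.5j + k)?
No: pq = 5.5 - 3.75i + 1.75j + k ≠ 5.5 - 0.75i - 1.25j + 4k = qp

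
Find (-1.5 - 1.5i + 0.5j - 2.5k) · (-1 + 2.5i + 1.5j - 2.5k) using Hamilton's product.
-1.75 + 0.25i - 12.75j + 2.75k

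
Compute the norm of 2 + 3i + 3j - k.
√23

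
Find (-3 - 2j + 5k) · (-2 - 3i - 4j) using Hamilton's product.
-2 + 29i + j - 16k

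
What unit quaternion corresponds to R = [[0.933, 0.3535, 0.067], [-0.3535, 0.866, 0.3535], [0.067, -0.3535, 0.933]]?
0.9659 - 0.183i - 0.183k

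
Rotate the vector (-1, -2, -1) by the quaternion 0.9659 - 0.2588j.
(-0.366, -2, -1.366)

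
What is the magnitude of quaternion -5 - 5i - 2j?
√54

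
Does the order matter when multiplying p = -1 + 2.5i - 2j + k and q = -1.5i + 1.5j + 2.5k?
Yes: pq = 4.25 - 5i - 9.25j - 1.75k ≠ 4.25 + 8i + 6.25j - 3.25k = qp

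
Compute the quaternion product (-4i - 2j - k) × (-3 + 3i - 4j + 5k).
9 - 2i + 23j + 25k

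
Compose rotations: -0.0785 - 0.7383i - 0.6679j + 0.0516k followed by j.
0.6679 + 0.0516i - 0.0785j + 0.7383k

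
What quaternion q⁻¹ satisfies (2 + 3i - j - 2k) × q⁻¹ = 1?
0.1111 - 0.1667i + 0.0556j + 0.1111k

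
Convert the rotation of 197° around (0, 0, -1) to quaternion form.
-0.1478 - 0.989k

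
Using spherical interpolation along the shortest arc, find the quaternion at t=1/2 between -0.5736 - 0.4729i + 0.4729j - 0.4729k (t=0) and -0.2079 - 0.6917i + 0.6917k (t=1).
-0.5223 - 0.7784i + 0.3161j + 0.1462k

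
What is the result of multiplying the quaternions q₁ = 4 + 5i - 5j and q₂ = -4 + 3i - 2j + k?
-41 - 13i + 7j + 9k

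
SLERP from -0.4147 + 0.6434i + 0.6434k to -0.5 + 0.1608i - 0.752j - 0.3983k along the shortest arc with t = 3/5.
-0.632 + 0.4944i - 0.5945j + 0.0524k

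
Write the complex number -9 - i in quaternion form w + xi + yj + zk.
-9 - i + 0j + 0k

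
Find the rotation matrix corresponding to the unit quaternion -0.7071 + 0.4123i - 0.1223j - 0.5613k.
[[0.34, -0.8946, -0.2899], [0.6929, 0.0299, 0.7204], [-0.6358, -0.4458, 0.6301]]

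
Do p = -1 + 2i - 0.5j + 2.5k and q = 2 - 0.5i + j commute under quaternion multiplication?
No: pq = -0.5 + 2i - 3.25j + 6.75k ≠ -0.5 + 7i - 0.75j + 3.25k = qp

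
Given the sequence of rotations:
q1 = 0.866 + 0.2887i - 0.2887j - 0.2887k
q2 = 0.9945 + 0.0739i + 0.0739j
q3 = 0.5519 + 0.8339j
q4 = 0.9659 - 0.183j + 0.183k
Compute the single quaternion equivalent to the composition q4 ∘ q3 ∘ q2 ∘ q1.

q2 · q1 = 0.8612 + 0.3298i - 0.2018j - 0.3298k
q3 · q2 · q1 = 0.6436 - 0.093i + 0.6068j - 0.457k
q4 · q3 · q2 · q1 = 0.8163 - 0.1172i + 0.4513j - 0.3407k
0.8163 - 0.1172i + 0.4513j - 0.3407k


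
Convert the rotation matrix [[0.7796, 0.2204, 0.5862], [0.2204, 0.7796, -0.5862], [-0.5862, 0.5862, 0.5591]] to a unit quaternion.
0.8829 + 0.332i + 0.332j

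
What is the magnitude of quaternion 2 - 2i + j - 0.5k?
3.041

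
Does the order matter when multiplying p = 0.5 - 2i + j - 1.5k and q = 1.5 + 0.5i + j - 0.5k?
Yes: pq = -1.75i + 0.25j - 5k ≠ -3.75i + 3.75j = qp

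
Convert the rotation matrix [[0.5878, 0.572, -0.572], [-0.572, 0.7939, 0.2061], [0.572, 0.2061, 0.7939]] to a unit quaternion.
0.891 - 0.321j - 0.321k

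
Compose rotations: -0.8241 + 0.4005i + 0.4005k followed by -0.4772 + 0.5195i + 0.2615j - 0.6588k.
0.4491 - 0.5145i - 0.6874j + 0.2471k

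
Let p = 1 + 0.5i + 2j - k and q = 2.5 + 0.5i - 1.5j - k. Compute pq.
4.25 - 1.75i + 3.5j - 5.25k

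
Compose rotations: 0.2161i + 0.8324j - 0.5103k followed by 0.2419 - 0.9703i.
0.2097 + 0.0523i - 0.2938j - 0.9311k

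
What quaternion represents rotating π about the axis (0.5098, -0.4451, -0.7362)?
0.5098i - 0.4451j - 0.7362k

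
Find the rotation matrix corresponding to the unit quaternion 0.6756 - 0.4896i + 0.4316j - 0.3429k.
[[0.3923, 0.0407, 0.9189], [-0.8859, 0.2854, 0.3656], [-0.2474, -0.9575, 0.148]]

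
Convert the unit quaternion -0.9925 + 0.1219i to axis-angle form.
axis = (1, 0, 0), θ = 346°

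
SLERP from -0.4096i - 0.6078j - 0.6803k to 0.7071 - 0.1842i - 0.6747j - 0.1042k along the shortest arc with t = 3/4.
0.571 - 0.2684i - 0.7224j - 0.2829k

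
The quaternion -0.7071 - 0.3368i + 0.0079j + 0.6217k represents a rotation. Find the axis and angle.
axis = (-0.4763, 0.0112, 0.8792), θ = 3π/2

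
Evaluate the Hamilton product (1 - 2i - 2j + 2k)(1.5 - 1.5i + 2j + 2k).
-1.5 - 12.5i - 2k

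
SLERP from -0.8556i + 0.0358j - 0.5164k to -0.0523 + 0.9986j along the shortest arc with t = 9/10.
-0.0514 - 0.1309i + 0.9869j - 0.079k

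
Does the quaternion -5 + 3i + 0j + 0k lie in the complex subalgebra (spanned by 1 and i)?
Yes. The quaternion -5 + 3i has j- and k-coefficients y = z = 0, so it lies in the complex subalgebra spanned by 1 and i.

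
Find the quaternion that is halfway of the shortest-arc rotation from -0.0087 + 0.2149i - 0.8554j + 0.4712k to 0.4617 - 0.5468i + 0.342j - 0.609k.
-0.255 + 0.413i - 0.6492j + 0.5856k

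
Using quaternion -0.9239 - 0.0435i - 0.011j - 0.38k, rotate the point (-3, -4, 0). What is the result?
(0.672, -4.939, -0.393)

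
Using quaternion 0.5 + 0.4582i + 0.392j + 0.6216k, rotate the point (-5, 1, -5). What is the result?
(-4.67, -5.242, -1.307)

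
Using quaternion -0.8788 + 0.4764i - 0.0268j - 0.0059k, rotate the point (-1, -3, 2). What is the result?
(-0.808, 0.052, 3.653)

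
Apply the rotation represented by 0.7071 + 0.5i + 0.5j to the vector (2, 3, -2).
(1.086, 3.914, 0.707)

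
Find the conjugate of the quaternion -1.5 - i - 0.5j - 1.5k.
-1.5 + i + 0.5j + 1.5k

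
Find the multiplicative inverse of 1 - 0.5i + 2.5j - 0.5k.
0.129 + 0.0645i - 0.3226j + 0.0645k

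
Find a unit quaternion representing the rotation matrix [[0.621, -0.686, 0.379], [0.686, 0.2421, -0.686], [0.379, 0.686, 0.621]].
0.7881 + 0.4353i + 0.4353k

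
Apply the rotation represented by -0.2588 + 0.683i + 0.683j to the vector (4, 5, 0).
(4.933, 4.067, -0.354)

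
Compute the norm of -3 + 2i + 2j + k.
√18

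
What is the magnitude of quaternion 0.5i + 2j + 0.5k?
2.121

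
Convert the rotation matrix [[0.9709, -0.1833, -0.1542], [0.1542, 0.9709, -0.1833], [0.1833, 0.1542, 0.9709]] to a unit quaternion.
0.989 + 0.0853i - 0.0853j + 0.0853k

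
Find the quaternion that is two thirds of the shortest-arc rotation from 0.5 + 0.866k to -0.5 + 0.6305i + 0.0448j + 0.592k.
-0.1777 + 0.4994i + 0.0355j + 0.8472k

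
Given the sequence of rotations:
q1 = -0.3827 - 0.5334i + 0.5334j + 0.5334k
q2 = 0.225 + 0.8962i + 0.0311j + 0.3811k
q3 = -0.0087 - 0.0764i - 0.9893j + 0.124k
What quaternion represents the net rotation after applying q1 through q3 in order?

q2 · q1 = 0.1721 - 0.6497i - 0.5732j + 0.4688k
q3 · q2 · q1 = -0.6763 - 0.4002i - 0.21j - 0.5817k
-0.6763 - 0.4002i - 0.21j - 0.5817k


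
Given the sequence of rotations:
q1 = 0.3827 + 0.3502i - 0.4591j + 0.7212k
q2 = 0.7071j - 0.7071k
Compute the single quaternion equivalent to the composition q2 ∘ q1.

q2 · q1 = 0.8346 + 0.1853i + 0.023j - 0.5182k
0.8346 + 0.1853i + 0.023j - 0.5182k


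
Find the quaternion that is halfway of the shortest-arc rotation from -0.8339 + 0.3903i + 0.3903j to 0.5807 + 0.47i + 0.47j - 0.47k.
-0.9463 - 0.0533i - 0.0533j + 0.3144k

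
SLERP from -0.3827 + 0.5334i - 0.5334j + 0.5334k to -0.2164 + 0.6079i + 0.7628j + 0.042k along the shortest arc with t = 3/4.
-0.343 + 0.7591i + 0.4985j + 0.2399k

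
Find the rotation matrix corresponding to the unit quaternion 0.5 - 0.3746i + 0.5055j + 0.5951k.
[[-0.2193, -0.9738, 0.0597], [0.2164, 0.0111, 0.9762], [-0.9513, 0.227, 0.2083]]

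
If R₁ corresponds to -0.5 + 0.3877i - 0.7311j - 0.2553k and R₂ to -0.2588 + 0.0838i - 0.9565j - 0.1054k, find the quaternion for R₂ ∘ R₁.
-0.6293 + 0.0249i + 0.648j + 0.4283k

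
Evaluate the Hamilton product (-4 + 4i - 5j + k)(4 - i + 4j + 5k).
3 - 9i - 57j - 5k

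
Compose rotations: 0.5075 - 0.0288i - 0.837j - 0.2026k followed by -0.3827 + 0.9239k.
-0.007 + 0.7843i + 0.2937j + 0.5464k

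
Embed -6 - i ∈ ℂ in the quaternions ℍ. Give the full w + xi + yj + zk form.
-6 - i + 0j + 0k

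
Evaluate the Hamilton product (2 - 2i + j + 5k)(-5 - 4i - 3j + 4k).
-35 + 21i - 23j - 7k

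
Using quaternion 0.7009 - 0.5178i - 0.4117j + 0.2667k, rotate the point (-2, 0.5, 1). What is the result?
(-1.865, -0.933, -0.95)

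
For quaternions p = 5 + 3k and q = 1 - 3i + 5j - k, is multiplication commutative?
No: pq = 8 - 30i + 16j - 2k ≠ 8 + 34j - 2k = qp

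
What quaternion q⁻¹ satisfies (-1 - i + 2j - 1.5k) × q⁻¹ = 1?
-0.1212 + 0.1212i - 0.2424j + 0.1818k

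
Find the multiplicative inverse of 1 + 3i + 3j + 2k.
0.0435 - 0.1304i - 0.1304j - 0.087k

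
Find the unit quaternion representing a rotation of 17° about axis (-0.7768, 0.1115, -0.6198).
0.989 - 0.1148i + 0.0165j - 0.0916k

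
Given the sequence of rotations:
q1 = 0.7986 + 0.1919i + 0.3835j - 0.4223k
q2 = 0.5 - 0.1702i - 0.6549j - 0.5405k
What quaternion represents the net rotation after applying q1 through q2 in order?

q2 · q1 = 0.4549 + 0.4439i - 0.5069j - 0.5824k
0.4549 + 0.4439i - 0.5069j - 0.5824k


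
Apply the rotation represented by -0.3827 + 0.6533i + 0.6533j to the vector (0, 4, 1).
(2.914, 1.086, -2.707)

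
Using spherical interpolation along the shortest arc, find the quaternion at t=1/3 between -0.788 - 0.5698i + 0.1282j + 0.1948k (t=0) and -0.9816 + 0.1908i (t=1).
-0.9271 - 0.3358i + 0.0915j + 0.139k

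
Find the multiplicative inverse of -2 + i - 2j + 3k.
-0.1111 - 0.0556i + 0.1111j - 0.1667k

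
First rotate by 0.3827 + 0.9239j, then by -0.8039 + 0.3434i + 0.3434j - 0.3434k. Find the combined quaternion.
-0.6249 + 0.4487i - 0.6113j + 0.1858k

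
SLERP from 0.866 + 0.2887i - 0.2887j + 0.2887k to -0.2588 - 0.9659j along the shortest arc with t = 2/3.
0.2003 + 0.14i - 0.9595j + 0.14k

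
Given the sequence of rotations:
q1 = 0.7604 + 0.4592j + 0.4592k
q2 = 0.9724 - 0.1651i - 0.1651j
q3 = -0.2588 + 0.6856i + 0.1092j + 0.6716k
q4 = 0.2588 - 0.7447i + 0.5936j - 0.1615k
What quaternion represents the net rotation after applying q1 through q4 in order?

q2 · q1 = 0.8152 - 0.2014i + 0.3968j + 0.3707k
q3 · q2 · q1 = -0.3652 + 0.385i - 0.4031j + 0.7456k
q4 · q3 · q2 · q1 = 0.5519 + 0.7491i + 0.172j + 0.3236k
0.5519 + 0.7491i + 0.172j + 0.3236k


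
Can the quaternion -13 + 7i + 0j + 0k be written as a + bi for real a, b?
Yes. The quaternion -13 + 7i has j- and k-coefficients y = z = 0, so it lies in the complex subalgebra spanned by 1 and i.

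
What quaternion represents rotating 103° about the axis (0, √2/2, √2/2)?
0.6225 + 0.5534j + 0.5534k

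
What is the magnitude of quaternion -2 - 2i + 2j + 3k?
√21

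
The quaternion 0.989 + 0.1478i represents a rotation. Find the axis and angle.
axis = (1, 0, 0), θ = 17°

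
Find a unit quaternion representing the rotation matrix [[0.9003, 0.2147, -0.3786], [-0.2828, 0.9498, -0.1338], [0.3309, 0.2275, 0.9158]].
0.9703 + 0.0931i - 0.1828j - 0.1282k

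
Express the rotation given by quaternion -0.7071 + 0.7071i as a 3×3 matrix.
[[1, 0, 0], [0, 0, 1], [0, -1, 0]]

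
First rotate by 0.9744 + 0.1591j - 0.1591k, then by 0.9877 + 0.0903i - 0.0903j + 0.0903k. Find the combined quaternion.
0.9911 + 0.088i + 0.0835j - 0.0548k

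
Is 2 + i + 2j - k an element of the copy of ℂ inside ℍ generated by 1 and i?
No. The quaternion 2 + i + 2j - k has j-coefficient y = 2 and k-coefficient z = -1, not both zero, so it does not lie in the complex subalgebra spanned by 1 and i.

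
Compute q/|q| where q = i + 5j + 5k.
0.14i + 0.7001j + 0.7001k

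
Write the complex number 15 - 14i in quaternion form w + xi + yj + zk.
15 - 14i + 0j + 0k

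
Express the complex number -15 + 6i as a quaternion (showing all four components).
-15 + 6i + 0j + 0k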